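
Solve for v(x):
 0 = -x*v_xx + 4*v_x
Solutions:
 v(x) = C1 + C2*x^5


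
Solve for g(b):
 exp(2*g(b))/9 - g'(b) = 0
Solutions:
 g(b) = log(-sqrt(-1/(C1 + b))) - log(2)/2 + log(3)
 g(b) = log(-1/(C1 + b))/2 - log(2)/2 + log(3)


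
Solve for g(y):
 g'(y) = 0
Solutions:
 g(y) = C1


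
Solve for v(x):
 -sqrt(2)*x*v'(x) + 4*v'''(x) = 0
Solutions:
 v(x) = C1 + Integral(C2*airyai(sqrt(2)*x/2) + C3*airybi(sqrt(2)*x/2), x)


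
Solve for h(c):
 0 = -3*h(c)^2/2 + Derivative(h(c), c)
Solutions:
 h(c) = -2/(C1 + 3*c)


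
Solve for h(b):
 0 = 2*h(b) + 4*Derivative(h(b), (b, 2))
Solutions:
 h(b) = C1*sin(sqrt(2)*b/2) + C2*cos(sqrt(2)*b/2)


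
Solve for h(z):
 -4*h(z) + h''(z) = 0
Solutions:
 h(z) = C1*exp(-2*z) + C2*exp(2*z)


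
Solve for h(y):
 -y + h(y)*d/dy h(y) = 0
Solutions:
 h(y) = -sqrt(C1 + y^2)
 h(y) = sqrt(C1 + y^2)


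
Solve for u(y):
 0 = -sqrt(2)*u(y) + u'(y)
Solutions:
 u(y) = C1*exp(sqrt(2)*y)


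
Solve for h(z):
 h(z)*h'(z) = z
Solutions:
 h(z) = -sqrt(C1 + z^2)
 h(z) = sqrt(C1 + z^2)


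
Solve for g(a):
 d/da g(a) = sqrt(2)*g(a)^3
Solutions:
 g(a) = -sqrt(2)*sqrt(-1/(C1 + sqrt(2)*a))/2
 g(a) = sqrt(2)*sqrt(-1/(C1 + sqrt(2)*a))/2


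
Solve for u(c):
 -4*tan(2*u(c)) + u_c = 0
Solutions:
 u(c) = -asin(C1*exp(8*c))/2 + pi/2
 u(c) = asin(C1*exp(8*c))/2


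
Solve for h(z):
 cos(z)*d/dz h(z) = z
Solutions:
 h(z) = C1 + Integral(z/cos(z), z)


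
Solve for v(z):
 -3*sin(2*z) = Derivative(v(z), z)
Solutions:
 v(z) = C1 + 3*cos(2*z)/2


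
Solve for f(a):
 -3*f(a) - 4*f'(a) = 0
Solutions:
 f(a) = C1*exp(-3*a/4)


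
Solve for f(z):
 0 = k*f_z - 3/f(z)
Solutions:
 f(z) = -sqrt(C1 + 6*z/k)
 f(z) = sqrt(C1 + 6*z/k)


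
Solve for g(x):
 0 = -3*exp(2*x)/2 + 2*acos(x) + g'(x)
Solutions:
 g(x) = C1 - 2*x*acos(x) + 2*sqrt(1 - x^2) + 3*exp(2*x)/4


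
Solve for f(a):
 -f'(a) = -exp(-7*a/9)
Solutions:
 f(a) = C1 - 9*exp(-7*a/9)/7


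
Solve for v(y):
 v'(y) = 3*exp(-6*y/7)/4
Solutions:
 v(y) = C1 - 7*exp(-6*y/7)/8


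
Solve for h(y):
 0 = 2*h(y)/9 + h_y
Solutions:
 h(y) = C1*exp(-2*y/9)


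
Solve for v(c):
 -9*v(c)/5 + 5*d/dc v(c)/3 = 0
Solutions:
 v(c) = C1*exp(27*c/25)


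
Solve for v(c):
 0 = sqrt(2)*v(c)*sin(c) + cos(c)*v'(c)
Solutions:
 v(c) = C1*cos(c)^(sqrt(2))


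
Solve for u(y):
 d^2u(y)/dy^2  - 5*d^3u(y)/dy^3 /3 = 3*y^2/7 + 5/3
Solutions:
 u(y) = C1 + C2*y + C3*exp(3*y/5) + y^4/28 + 5*y^3/21 + 85*y^2/42


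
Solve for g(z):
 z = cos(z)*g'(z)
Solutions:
 g(z) = C1 + Integral(z/cos(z), z)


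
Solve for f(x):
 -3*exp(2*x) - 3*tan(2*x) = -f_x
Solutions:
 f(x) = C1 + 3*exp(2*x)/2 - 3*log(cos(2*x))/2


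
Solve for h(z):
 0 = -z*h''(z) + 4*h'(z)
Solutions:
 h(z) = C1 + C2*z^5


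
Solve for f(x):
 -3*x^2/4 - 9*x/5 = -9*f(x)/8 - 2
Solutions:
 f(x) = 2*x^2/3 + 8*x/5 - 16/9


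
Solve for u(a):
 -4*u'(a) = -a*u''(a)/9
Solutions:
 u(a) = C1 + C2*a^37


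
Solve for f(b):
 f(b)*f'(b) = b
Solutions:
 f(b) = -sqrt(C1 + b^2)
 f(b) = sqrt(C1 + b^2)


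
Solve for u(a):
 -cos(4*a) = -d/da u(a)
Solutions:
 u(a) = C1 + sin(4*a)/4


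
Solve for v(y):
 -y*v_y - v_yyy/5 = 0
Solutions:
 v(y) = C1 + Integral(C2*airyai(-5^(1/3)*y) + C3*airybi(-5^(1/3)*y), y)


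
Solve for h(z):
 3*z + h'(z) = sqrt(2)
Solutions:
 h(z) = C1 - 3*z^2/2 + sqrt(2)*z


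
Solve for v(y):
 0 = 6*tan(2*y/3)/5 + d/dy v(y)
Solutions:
 v(y) = C1 + 9*log(cos(2*y/3))/5


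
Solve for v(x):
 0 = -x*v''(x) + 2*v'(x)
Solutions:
 v(x) = C1 + C2*x^3


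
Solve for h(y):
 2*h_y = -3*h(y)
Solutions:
 h(y) = C1*exp(-3*y/2)


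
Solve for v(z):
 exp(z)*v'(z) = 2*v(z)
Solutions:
 v(z) = C1*exp(-2*exp(-z))


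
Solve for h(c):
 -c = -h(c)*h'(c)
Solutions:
 h(c) = -sqrt(C1 + c^2)
 h(c) = sqrt(C1 + c^2)


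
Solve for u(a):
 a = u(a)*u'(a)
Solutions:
 u(a) = -sqrt(C1 + a^2)
 u(a) = sqrt(C1 + a^2)


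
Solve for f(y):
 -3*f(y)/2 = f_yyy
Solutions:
 f(y) = C3*exp(-2^(2/3)*3^(1/3)*y/2) + (C1*sin(2^(2/3)*3^(5/6)*y/4) + C2*cos(2^(2/3)*3^(5/6)*y/4))*exp(2^(2/3)*3^(1/3)*y/4)


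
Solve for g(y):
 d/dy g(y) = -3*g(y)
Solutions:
 g(y) = C1*exp(-3*y)


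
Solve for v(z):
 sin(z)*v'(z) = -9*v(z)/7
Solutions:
 v(z) = C1*(cos(z) + 1)^(9/14)/(cos(z) - 1)^(9/14)


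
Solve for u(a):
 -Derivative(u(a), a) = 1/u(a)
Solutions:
 u(a) = -sqrt(C1 - 2*a)
 u(a) = sqrt(C1 - 2*a)


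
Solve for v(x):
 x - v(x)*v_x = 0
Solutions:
 v(x) = -sqrt(C1 + x^2)
 v(x) = sqrt(C1 + x^2)


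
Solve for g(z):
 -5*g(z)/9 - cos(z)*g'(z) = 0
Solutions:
 g(z) = C1*(sin(z) - 1)^(5/18)/(sin(z) + 1)^(5/18)


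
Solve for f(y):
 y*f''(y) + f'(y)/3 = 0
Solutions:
 f(y) = C1 + C2*y^(2/3)


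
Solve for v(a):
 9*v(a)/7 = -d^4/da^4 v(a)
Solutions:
 v(a) = (C1*sin(sqrt(6)*7^(3/4)*a/14) + C2*cos(sqrt(6)*7^(3/4)*a/14))*exp(-sqrt(6)*7^(3/4)*a/14) + (C3*sin(sqrt(6)*7^(3/4)*a/14) + C4*cos(sqrt(6)*7^(3/4)*a/14))*exp(sqrt(6)*7^(3/4)*a/14)


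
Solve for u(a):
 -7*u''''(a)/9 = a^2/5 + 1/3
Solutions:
 u(a) = C1 + C2*a + C3*a^2 + C4*a^3 - a^6/1400 - a^4/56


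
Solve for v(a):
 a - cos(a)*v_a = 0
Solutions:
 v(a) = C1 + Integral(a/cos(a), a)


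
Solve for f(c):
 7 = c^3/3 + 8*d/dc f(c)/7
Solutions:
 f(c) = C1 - 7*c^4/96 + 49*c/8


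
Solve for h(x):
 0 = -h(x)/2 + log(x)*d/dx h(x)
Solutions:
 h(x) = C1*exp(li(x)/2)


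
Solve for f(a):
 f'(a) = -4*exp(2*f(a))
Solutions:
 f(a) = log(-sqrt(-1/(C1 - 4*a))) - log(2)/2
 f(a) = log(-1/(C1 - 4*a))/2 - log(2)/2


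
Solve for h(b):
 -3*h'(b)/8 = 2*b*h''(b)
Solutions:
 h(b) = C1 + C2*b^(13/16)


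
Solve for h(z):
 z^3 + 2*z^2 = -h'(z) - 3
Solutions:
 h(z) = C1 - z^4/4 - 2*z^3/3 - 3*z


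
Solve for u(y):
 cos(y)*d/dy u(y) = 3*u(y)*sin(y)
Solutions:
 u(y) = C1/cos(y)^3


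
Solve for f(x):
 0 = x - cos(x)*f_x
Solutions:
 f(x) = C1 + Integral(x/cos(x), x)


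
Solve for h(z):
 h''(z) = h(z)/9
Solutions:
 h(z) = C1*exp(-z/3) + C2*exp(z/3)


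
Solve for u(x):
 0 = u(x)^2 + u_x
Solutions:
 u(x) = 1/(C1 + x)


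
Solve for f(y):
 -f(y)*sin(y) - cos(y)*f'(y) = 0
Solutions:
 f(y) = C1*cos(y)


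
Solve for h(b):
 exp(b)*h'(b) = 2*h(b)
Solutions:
 h(b) = C1*exp(-2*exp(-b))


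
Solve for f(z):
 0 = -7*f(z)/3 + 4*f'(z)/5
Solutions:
 f(z) = C1*exp(35*z/12)


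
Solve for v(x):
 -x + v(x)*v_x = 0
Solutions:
 v(x) = -sqrt(C1 + x^2)
 v(x) = sqrt(C1 + x^2)


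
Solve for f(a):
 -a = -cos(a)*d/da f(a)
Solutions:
 f(a) = C1 + Integral(a/cos(a), a)


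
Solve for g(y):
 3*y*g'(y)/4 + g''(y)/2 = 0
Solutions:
 g(y) = C1 + C2*erf(sqrt(3)*y/2)


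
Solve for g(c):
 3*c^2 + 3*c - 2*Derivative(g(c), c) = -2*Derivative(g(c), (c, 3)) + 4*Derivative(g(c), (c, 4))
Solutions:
 g(c) = C1 + C2*exp(c*((6*sqrt(78) + 53)^(-1/3) + 2 + (6*sqrt(78) + 53)^(1/3))/12)*sin(sqrt(3)*c*(-(6*sqrt(78) + 53)^(1/3) + (6*sqrt(78) + 53)^(-1/3))/12) + C3*exp(c*((6*sqrt(78) + 53)^(-1/3) + 2 + (6*sqrt(78) + 53)^(1/3))/12)*cos(sqrt(3)*c*(-(6*sqrt(78) + 53)^(1/3) + (6*sqrt(78) + 53)^(-1/3))/12) + C4*exp(c*(-(6*sqrt(78) + 53)^(1/3) - 1/(6*sqrt(78) + 53)^(1/3) + 1)/6) + c^3/2 + 3*c^2/4 + 3*c


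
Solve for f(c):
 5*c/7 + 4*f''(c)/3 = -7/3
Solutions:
 f(c) = C1 + C2*c - 5*c^3/56 - 7*c^2/8


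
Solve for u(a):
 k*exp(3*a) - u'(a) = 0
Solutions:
 u(a) = C1 + k*exp(3*a)/3


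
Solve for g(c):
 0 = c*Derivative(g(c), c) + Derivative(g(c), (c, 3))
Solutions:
 g(c) = C1 + Integral(C2*airyai(-c) + C3*airybi(-c), c)


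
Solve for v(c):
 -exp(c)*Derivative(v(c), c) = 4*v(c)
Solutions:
 v(c) = C1*exp(4*exp(-c))


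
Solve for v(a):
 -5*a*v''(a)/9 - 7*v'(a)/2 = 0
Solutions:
 v(a) = C1 + C2/a^(53/10)


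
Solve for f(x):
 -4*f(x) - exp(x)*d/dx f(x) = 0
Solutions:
 f(x) = C1*exp(4*exp(-x))


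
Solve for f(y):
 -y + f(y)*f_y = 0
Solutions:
 f(y) = -sqrt(C1 + y^2)
 f(y) = sqrt(C1 + y^2)


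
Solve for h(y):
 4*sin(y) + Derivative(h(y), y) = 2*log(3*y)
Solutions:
 h(y) = C1 + 2*y*log(y) - 2*y + 2*y*log(3) + 4*cos(y)


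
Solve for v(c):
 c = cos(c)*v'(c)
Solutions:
 v(c) = C1 + Integral(c/cos(c), c)


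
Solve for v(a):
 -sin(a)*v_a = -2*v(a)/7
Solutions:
 v(a) = C1*(cos(a) - 1)^(1/7)/(cos(a) + 1)^(1/7)


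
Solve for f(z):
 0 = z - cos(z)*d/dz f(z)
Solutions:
 f(z) = C1 + Integral(z/cos(z), z)


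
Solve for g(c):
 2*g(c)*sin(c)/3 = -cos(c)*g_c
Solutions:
 g(c) = C1*cos(c)^(2/3)


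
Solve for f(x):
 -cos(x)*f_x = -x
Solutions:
 f(x) = C1 + Integral(x/cos(x), x)


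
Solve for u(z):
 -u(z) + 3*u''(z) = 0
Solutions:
 u(z) = C1*exp(-sqrt(3)*z/3) + C2*exp(sqrt(3)*z/3)


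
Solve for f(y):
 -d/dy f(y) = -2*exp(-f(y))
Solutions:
 f(y) = log(C1 + 2*y)


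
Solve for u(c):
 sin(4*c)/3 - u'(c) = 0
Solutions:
 u(c) = C1 - cos(4*c)/12


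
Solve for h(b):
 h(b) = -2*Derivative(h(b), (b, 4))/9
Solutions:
 h(b) = (C1*sin(2^(1/4)*sqrt(3)*b/2) + C2*cos(2^(1/4)*sqrt(3)*b/2))*exp(-2^(1/4)*sqrt(3)*b/2) + (C3*sin(2^(1/4)*sqrt(3)*b/2) + C4*cos(2^(1/4)*sqrt(3)*b/2))*exp(2^(1/4)*sqrt(3)*b/2)


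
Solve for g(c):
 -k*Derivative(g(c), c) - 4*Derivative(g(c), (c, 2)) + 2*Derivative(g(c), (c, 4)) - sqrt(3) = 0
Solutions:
 g(c) = C1 + C2*exp(c*(6^(1/3)*(-9*k + 2*sqrt(3)*sqrt(27*k^2/4 - 32))^(1/3)/12 - 2^(1/3)*3^(5/6)*I*(-9*k + 2*sqrt(3)*sqrt(27*k^2/4 - 32))^(1/3)/12 - 8/((-6^(1/3) + 2^(1/3)*3^(5/6)*I)*(-9*k + 2*sqrt(3)*sqrt(27*k^2/4 - 32))^(1/3)))) + C3*exp(c*(6^(1/3)*(-9*k + 2*sqrt(3)*sqrt(27*k^2/4 - 32))^(1/3)/12 + 2^(1/3)*3^(5/6)*I*(-9*k + 2*sqrt(3)*sqrt(27*k^2/4 - 32))^(1/3)/12 + 8/((6^(1/3) + 2^(1/3)*3^(5/6)*I)*(-9*k + 2*sqrt(3)*sqrt(27*k^2/4 - 32))^(1/3)))) + C4*exp(-6^(1/3)*c*((-9*k + 2*sqrt(3)*sqrt(27*k^2/4 - 32))^(1/3) + 4*6^(1/3)/(-9*k + 2*sqrt(3)*sqrt(27*k^2/4 - 32))^(1/3))/6) - sqrt(3)*c/k


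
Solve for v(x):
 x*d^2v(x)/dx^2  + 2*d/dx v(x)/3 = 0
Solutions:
 v(x) = C1 + C2*x^(1/3)


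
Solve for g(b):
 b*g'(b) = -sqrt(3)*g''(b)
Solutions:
 g(b) = C1 + C2*erf(sqrt(2)*3^(3/4)*b/6)


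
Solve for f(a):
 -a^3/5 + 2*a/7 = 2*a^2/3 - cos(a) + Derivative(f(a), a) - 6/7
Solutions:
 f(a) = C1 - a^4/20 - 2*a^3/9 + a^2/7 + 6*a/7 + sin(a)


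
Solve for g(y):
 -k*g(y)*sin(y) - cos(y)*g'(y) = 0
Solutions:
 g(y) = C1*exp(k*log(cos(y)))


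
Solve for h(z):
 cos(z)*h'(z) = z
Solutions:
 h(z) = C1 + Integral(z/cos(z), z)


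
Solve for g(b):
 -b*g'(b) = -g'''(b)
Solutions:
 g(b) = C1 + Integral(C2*airyai(b) + C3*airybi(b), b)


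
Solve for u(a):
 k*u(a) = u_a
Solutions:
 u(a) = C1*exp(a*k)


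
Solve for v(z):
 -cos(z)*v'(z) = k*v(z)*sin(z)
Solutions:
 v(z) = C1*exp(k*log(cos(z)))


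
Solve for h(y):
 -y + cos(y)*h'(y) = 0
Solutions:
 h(y) = C1 + Integral(y/cos(y), y)


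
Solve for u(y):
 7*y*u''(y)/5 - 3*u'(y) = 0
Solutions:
 u(y) = C1 + C2*y^(22/7)


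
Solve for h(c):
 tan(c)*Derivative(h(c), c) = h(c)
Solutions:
 h(c) = C1*sin(c)


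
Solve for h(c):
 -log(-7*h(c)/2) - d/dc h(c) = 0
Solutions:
 Integral(1/(log(-_y) - log(2) + log(7)), (_y, h(c))) = C1 - c


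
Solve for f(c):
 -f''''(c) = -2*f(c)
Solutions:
 f(c) = C1*exp(-2^(1/4)*c) + C2*exp(2^(1/4)*c) + C3*sin(2^(1/4)*c) + C4*cos(2^(1/4)*c)


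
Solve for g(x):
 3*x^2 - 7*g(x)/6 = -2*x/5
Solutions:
 g(x) = 6*x*(15*x + 2)/35


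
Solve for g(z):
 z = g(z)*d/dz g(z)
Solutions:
 g(z) = -sqrt(C1 + z^2)
 g(z) = sqrt(C1 + z^2)


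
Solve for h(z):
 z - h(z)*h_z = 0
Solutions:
 h(z) = -sqrt(C1 + z^2)
 h(z) = sqrt(C1 + z^2)


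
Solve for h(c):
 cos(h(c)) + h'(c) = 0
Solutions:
 h(c) = pi - asin((C1 + exp(2*c))/(C1 - exp(2*c)))
 h(c) = asin((C1 + exp(2*c))/(C1 - exp(2*c)))


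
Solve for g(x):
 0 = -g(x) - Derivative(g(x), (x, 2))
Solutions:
 g(x) = C1*sin(x) + C2*cos(x)


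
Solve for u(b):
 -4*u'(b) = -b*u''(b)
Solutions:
 u(b) = C1 + C2*b^5


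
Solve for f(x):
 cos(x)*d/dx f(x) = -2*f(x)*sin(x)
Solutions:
 f(x) = C1*cos(x)^2


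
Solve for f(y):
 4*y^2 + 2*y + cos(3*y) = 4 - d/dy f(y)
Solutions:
 f(y) = C1 - 4*y^3/3 - y^2 + 4*y - sin(3*y)/3


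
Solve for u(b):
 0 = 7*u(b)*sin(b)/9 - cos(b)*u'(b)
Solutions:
 u(b) = C1/cos(b)^(7/9)


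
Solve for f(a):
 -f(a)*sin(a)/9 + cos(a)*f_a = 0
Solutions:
 f(a) = C1/cos(a)^(1/9)


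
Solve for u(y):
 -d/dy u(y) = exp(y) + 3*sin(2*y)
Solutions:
 u(y) = C1 - exp(y) + 3*cos(2*y)/2


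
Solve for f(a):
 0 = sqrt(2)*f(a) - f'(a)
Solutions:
 f(a) = C1*exp(sqrt(2)*a)


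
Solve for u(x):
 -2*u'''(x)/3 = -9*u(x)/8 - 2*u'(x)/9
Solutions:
 u(x) = C1*exp(-2^(1/3)*x*(8*2^(1/3)/(sqrt(530417) + 729)^(1/3) + (sqrt(530417) + 729)^(1/3))/24)*sin(2^(1/3)*sqrt(3)*x*(-(sqrt(530417) + 729)^(1/3) + 8*2^(1/3)/(sqrt(530417) + 729)^(1/3))/24) + C2*exp(-2^(1/3)*x*(8*2^(1/3)/(sqrt(530417) + 729)^(1/3) + (sqrt(530417) + 729)^(1/3))/24)*cos(2^(1/3)*sqrt(3)*x*(-(sqrt(530417) + 729)^(1/3) + 8*2^(1/3)/(sqrt(530417) + 729)^(1/3))/24) + C3*exp(2^(1/3)*x*(8*2^(1/3)/(sqrt(530417) + 729)^(1/3) + (sqrt(530417) + 729)^(1/3))/12)


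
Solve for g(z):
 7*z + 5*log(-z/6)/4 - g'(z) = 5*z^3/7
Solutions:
 g(z) = C1 - 5*z^4/28 + 7*z^2/2 + 5*z*log(-z)/4 + 5*z*(-log(6) - 1)/4


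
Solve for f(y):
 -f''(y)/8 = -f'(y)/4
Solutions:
 f(y) = C1 + C2*exp(2*y)


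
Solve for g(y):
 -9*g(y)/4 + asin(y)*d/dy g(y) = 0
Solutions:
 g(y) = C1*exp(9*Integral(1/asin(y), y)/4)


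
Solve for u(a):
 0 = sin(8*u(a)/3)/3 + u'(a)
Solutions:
 a/3 + 3*log(cos(8*u(a)/3) - 1)/16 - 3*log(cos(8*u(a)/3) + 1)/16 = C1


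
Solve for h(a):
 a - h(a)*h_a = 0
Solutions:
 h(a) = -sqrt(C1 + a^2)
 h(a) = sqrt(C1 + a^2)


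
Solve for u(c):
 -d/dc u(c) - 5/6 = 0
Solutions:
 u(c) = C1 - 5*c/6


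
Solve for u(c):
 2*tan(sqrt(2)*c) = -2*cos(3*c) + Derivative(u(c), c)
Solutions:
 u(c) = C1 - sqrt(2)*log(cos(sqrt(2)*c)) + 2*sin(3*c)/3


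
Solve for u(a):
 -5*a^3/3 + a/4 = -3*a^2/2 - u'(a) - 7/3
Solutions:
 u(a) = C1 + 5*a^4/12 - a^3/2 - a^2/8 - 7*a/3


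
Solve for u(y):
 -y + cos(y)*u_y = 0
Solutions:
 u(y) = C1 + Integral(y/cos(y), y)


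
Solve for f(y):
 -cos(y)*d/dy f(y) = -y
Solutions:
 f(y) = C1 + Integral(y/cos(y), y)


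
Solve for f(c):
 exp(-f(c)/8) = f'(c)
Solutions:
 f(c) = 8*log(C1 + c/8)


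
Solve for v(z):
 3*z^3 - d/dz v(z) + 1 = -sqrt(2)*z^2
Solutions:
 v(z) = C1 + 3*z^4/4 + sqrt(2)*z^3/3 + z


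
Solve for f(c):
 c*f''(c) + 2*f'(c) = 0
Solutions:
 f(c) = C1 + C2/c


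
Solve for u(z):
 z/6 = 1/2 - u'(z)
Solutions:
 u(z) = C1 - z^2/12 + z/2


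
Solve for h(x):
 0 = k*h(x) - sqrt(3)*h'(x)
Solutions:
 h(x) = C1*exp(sqrt(3)*k*x/3)


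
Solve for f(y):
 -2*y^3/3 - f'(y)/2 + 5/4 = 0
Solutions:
 f(y) = C1 - y^4/3 + 5*y/2


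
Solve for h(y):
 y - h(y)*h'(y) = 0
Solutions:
 h(y) = -sqrt(C1 + y^2)
 h(y) = sqrt(C1 + y^2)


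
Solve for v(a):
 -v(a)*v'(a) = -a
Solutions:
 v(a) = -sqrt(C1 + a^2)
 v(a) = sqrt(C1 + a^2)


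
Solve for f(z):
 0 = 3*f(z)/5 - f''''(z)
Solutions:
 f(z) = C1*exp(-3^(1/4)*5^(3/4)*z/5) + C2*exp(3^(1/4)*5^(3/4)*z/5) + C3*sin(3^(1/4)*5^(3/4)*z/5) + C4*cos(3^(1/4)*5^(3/4)*z/5)


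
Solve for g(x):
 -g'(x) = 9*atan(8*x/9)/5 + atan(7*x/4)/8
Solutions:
 g(x) = C1 - 9*x*atan(8*x/9)/5 - x*atan(7*x/4)/8 + log(49*x^2 + 16)/28 + 81*log(64*x^2 + 81)/80


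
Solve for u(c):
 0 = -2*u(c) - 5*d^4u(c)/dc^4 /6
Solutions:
 u(c) = (C1*sin(3^(1/4)*5^(3/4)*c/5) + C2*cos(3^(1/4)*5^(3/4)*c/5))*exp(-3^(1/4)*5^(3/4)*c/5) + (C3*sin(3^(1/4)*5^(3/4)*c/5) + C4*cos(3^(1/4)*5^(3/4)*c/5))*exp(3^(1/4)*5^(3/4)*c/5)


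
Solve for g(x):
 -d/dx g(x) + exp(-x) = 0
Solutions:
 g(x) = C1 - exp(-x)


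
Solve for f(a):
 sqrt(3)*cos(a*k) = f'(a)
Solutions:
 f(a) = C1 + sqrt(3)*sin(a*k)/k


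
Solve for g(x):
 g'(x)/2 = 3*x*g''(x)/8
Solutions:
 g(x) = C1 + C2*x^(7/3)


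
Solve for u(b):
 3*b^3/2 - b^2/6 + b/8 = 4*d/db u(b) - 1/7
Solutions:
 u(b) = C1 + 3*b^4/32 - b^3/72 + b^2/64 + b/28


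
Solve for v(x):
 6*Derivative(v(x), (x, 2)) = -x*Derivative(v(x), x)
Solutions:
 v(x) = C1 + C2*erf(sqrt(3)*x/6)


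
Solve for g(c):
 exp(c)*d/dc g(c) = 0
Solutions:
 g(c) = C1


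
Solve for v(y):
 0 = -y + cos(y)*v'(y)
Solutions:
 v(y) = C1 + Integral(y/cos(y), y)


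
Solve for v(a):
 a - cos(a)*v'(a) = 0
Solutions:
 v(a) = C1 + Integral(a/cos(a), a)


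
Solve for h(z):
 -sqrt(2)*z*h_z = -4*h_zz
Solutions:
 h(z) = C1 + C2*erfi(2^(3/4)*z/4)


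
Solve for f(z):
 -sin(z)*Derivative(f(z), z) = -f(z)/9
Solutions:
 f(z) = C1*(cos(z) - 1)^(1/18)/(cos(z) + 1)^(1/18)


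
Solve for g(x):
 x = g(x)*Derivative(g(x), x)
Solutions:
 g(x) = -sqrt(C1 + x^2)
 g(x) = sqrt(C1 + x^2)


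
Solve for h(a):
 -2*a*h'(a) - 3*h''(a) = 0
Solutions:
 h(a) = C1 + C2*erf(sqrt(3)*a/3)


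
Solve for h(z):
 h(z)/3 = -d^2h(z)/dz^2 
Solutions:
 h(z) = C1*sin(sqrt(3)*z/3) + C2*cos(sqrt(3)*z/3)


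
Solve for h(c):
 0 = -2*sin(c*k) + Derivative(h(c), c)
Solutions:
 h(c) = C1 - 2*cos(c*k)/k


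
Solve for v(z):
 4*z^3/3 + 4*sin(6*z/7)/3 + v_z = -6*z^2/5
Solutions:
 v(z) = C1 - z^4/3 - 2*z^3/5 + 14*cos(6*z/7)/9


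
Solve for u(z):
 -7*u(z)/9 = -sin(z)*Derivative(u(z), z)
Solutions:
 u(z) = C1*(cos(z) - 1)^(7/18)/(cos(z) + 1)^(7/18)


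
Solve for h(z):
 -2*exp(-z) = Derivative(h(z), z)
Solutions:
 h(z) = C1 + 2*exp(-z)


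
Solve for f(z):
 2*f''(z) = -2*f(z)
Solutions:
 f(z) = C1*sin(z) + C2*cos(z)


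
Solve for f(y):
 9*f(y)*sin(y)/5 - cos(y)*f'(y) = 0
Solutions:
 f(y) = C1/cos(y)^(9/5)


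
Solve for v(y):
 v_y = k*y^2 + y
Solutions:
 v(y) = C1 + k*y^3/3 + y^2/2


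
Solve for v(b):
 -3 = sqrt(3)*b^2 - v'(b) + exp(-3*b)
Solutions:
 v(b) = C1 + sqrt(3)*b^3/3 + 3*b - exp(-3*b)/3


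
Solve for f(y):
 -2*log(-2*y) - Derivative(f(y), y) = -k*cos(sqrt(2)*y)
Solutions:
 f(y) = C1 + sqrt(2)*k*sin(sqrt(2)*y)/2 - 2*y*log(-y) - 2*y*log(2) + 2*y


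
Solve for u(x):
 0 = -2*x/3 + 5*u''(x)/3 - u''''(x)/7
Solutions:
 u(x) = C1 + C2*x + C3*exp(-sqrt(105)*x/3) + C4*exp(sqrt(105)*x/3) + x^3/15


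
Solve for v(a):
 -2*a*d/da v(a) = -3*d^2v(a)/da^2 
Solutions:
 v(a) = C1 + C2*erfi(sqrt(3)*a/3)


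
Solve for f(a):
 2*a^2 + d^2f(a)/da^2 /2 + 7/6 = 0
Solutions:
 f(a) = C1 + C2*a - a^4/3 - 7*a^2/6


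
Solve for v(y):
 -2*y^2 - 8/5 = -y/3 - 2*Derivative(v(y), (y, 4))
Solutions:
 v(y) = C1 + C2*y + C3*y^2 + C4*y^3 + y^6/360 - y^5/720 + y^4/30


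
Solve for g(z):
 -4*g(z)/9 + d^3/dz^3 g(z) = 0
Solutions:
 g(z) = C3*exp(2^(2/3)*3^(1/3)*z/3) + (C1*sin(2^(2/3)*3^(5/6)*z/6) + C2*cos(2^(2/3)*3^(5/6)*z/6))*exp(-2^(2/3)*3^(1/3)*z/6)


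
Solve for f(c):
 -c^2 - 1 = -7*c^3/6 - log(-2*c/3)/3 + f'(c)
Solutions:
 f(c) = C1 + 7*c^4/24 - c^3/3 + c*log(-c)/3 + c*(-4 - log(3) + log(2))/3


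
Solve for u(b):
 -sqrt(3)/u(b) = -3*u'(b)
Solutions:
 u(b) = -sqrt(C1 + 6*sqrt(3)*b)/3
 u(b) = sqrt(C1 + 6*sqrt(3)*b)/3


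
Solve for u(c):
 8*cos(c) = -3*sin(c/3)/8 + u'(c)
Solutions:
 u(c) = C1 + 8*sin(c) - 9*cos(c/3)/8


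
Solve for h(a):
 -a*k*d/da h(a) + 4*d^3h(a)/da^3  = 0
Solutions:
 h(a) = C1 + Integral(C2*airyai(2^(1/3)*a*k^(1/3)/2) + C3*airybi(2^(1/3)*a*k^(1/3)/2), a)


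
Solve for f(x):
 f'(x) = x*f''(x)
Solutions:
 f(x) = C1 + C2*x^2


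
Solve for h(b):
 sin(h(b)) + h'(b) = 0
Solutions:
 h(b) = -acos((-C1 - exp(2*b))/(C1 - exp(2*b))) + 2*pi
 h(b) = acos((-C1 - exp(2*b))/(C1 - exp(2*b)))


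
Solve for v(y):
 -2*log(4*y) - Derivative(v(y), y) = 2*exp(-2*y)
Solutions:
 v(y) = C1 - 2*y*log(y) + 2*y*(1 - 2*log(2)) + exp(-2*y)


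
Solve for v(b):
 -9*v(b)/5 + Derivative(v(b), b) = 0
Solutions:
 v(b) = C1*exp(9*b/5)


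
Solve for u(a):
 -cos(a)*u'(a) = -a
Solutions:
 u(a) = C1 + Integral(a/cos(a), a)


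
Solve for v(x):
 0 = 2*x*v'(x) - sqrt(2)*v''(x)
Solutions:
 v(x) = C1 + C2*erfi(2^(3/4)*x/2)


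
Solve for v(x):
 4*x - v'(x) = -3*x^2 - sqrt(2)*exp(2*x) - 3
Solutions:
 v(x) = C1 + x^3 + 2*x^2 + 3*x + sqrt(2)*exp(2*x)/2


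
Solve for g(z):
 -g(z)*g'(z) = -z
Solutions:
 g(z) = -sqrt(C1 + z^2)
 g(z) = sqrt(C1 + z^2)


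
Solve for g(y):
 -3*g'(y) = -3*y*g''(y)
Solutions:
 g(y) = C1 + C2*y^2


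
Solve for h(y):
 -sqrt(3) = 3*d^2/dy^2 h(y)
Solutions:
 h(y) = C1 + C2*y - sqrt(3)*y^2/6


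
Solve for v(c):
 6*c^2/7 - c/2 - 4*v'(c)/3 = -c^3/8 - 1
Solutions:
 v(c) = C1 + 3*c^4/128 + 3*c^3/14 - 3*c^2/16 + 3*c/4


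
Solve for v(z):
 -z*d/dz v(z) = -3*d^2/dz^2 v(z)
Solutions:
 v(z) = C1 + C2*erfi(sqrt(6)*z/6)


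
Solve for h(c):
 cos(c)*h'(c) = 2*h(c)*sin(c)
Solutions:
 h(c) = C1/cos(c)^2


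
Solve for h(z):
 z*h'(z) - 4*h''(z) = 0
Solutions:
 h(z) = C1 + C2*erfi(sqrt(2)*z/4)


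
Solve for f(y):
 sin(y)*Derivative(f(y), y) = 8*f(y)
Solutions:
 f(y) = C1*(cos(y)^4 - 4*cos(y)^3 + 6*cos(y)^2 - 4*cos(y) + 1)/(cos(y)^4 + 4*cos(y)^3 + 6*cos(y)^2 + 4*cos(y) + 1)


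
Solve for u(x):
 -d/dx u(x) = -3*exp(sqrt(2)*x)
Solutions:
 u(x) = C1 + 3*sqrt(2)*exp(sqrt(2)*x)/2


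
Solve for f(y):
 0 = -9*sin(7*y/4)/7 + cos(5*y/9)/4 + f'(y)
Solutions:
 f(y) = C1 - 9*sin(5*y/9)/20 - 36*cos(7*y/4)/49


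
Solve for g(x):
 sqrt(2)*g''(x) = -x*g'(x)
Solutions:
 g(x) = C1 + C2*erf(2^(1/4)*x/2)


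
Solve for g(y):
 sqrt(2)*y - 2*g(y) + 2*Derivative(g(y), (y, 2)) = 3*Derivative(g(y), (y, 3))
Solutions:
 g(y) = C1*exp(y*(4/(9*sqrt(681) + 235)^(1/3) + 4 + (9*sqrt(681) + 235)^(1/3))/18)*sin(sqrt(3)*y*(-(9*sqrt(681) + 235)^(1/3) + 4/(9*sqrt(681) + 235)^(1/3))/18) + C2*exp(y*(4/(9*sqrt(681) + 235)^(1/3) + 4 + (9*sqrt(681) + 235)^(1/3))/18)*cos(sqrt(3)*y*(-(9*sqrt(681) + 235)^(1/3) + 4/(9*sqrt(681) + 235)^(1/3))/18) + C3*exp(y*(-(9*sqrt(681) + 235)^(1/3) - 4/(9*sqrt(681) + 235)^(1/3) + 2)/9) + sqrt(2)*y/2


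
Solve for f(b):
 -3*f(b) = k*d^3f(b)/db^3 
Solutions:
 f(b) = C1*exp(3^(1/3)*b*(-1/k)^(1/3)) + C2*exp(b*(-1/k)^(1/3)*(-3^(1/3) + 3^(5/6)*I)/2) + C3*exp(-b*(-1/k)^(1/3)*(3^(1/3) + 3^(5/6)*I)/2)


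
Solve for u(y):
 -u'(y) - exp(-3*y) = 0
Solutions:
 u(y) = C1 + exp(-3*y)/3


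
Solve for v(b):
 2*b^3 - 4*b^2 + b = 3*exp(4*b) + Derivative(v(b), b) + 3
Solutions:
 v(b) = C1 + b^4/2 - 4*b^3/3 + b^2/2 - 3*b - 3*exp(4*b)/4


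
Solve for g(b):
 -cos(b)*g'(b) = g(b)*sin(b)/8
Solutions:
 g(b) = C1*cos(b)^(1/8)


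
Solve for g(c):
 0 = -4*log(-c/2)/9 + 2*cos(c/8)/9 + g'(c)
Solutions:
 g(c) = C1 + 4*c*log(-c)/9 - 4*c/9 - 4*c*log(2)/9 - 16*sin(c/8)/9


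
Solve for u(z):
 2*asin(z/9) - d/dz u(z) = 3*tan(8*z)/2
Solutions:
 u(z) = C1 + 2*z*asin(z/9) + 2*sqrt(81 - z^2) + 3*log(cos(8*z))/16


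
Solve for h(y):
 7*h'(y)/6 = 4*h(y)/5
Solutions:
 h(y) = C1*exp(24*y/35)


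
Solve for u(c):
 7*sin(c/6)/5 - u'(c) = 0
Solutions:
 u(c) = C1 - 42*cos(c/6)/5


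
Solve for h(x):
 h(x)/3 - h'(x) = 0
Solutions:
 h(x) = C1*exp(x/3)


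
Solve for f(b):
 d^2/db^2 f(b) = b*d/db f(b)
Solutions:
 f(b) = C1 + C2*erfi(sqrt(2)*b/2)


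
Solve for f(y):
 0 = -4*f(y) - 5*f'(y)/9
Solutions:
 f(y) = C1*exp(-36*y/5)


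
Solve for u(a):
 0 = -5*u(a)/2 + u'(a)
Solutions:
 u(a) = C1*exp(5*a/2)


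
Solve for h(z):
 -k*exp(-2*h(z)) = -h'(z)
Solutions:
 h(z) = log(-sqrt(C1 + 2*k*z))
 h(z) = log(C1 + 2*k*z)/2


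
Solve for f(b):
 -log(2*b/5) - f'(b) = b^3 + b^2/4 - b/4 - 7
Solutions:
 f(b) = C1 - b^4/4 - b^3/12 + b^2/8 - b*log(b) + b*log(5/2) + 8*b


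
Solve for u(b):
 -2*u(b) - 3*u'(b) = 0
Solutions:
 u(b) = C1*exp(-2*b/3)


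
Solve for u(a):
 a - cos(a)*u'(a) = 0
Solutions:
 u(a) = C1 + Integral(a/cos(a), a)


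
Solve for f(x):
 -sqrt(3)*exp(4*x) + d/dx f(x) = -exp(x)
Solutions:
 f(x) = C1 + sqrt(3)*exp(4*x)/4 - exp(x)


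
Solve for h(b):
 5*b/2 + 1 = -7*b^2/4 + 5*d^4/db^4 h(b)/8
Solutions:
 h(b) = C1 + C2*b + C3*b^2 + C4*b^3 + 7*b^6/900 + b^5/30 + b^4/15


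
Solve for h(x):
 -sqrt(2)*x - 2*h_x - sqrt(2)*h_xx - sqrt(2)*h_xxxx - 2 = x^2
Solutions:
 h(x) = C1 + C2*exp(2^(1/6)*3^(1/3)*x*(-2*3^(1/3)/(9 + sqrt(87))^(1/3) + 2^(2/3)*(9 + sqrt(87))^(1/3))/12)*sin(6^(1/6)*x*(6/(9 + sqrt(87))^(1/3) + 6^(2/3)*(9 + sqrt(87))^(1/3))/12) + C3*exp(2^(1/6)*3^(1/3)*x*(-2*3^(1/3)/(9 + sqrt(87))^(1/3) + 2^(2/3)*(9 + sqrt(87))^(1/3))/12)*cos(6^(1/6)*x*(6/(9 + sqrt(87))^(1/3) + 6^(2/3)*(9 + sqrt(87))^(1/3))/12) + C4*exp(-2^(1/6)*3^(1/3)*x*(-2*3^(1/3)/(9 + sqrt(87))^(1/3) + 2^(2/3)*(9 + sqrt(87))^(1/3))/6) - x^3/6 - x


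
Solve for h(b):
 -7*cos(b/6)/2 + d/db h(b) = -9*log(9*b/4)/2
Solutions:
 h(b) = C1 - 9*b*log(b)/2 - 9*b*log(3) + 9*b/2 + 9*b*log(2) + 21*sin(b/6)


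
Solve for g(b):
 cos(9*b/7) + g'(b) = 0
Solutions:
 g(b) = C1 - 7*sin(9*b/7)/9


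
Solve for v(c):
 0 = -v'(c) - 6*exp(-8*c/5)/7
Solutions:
 v(c) = C1 + 15*exp(-8*c/5)/28


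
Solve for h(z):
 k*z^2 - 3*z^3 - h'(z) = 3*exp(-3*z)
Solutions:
 h(z) = C1 + k*z^3/3 - 3*z^4/4 + exp(-3*z)


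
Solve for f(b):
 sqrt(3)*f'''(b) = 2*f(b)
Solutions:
 f(b) = C3*exp(2^(1/3)*3^(5/6)*b/3) + (C1*sin(6^(1/3)*b/2) + C2*cos(6^(1/3)*b/2))*exp(-2^(1/3)*3^(5/6)*b/6)


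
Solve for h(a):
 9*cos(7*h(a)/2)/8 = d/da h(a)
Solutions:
 -9*a/8 - log(sin(7*h(a)/2) - 1)/7 + log(sin(7*h(a)/2) + 1)/7 = C1


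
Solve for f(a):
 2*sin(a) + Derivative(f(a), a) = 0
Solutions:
 f(a) = C1 + 2*cos(a)


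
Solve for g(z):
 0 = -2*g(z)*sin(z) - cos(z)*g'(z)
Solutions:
 g(z) = C1*cos(z)^2


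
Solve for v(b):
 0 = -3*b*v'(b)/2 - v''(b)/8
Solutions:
 v(b) = C1 + C2*erf(sqrt(6)*b)


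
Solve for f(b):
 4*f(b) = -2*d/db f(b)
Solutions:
 f(b) = C1*exp(-2*b)


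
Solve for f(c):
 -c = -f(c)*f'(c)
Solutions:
 f(c) = -sqrt(C1 + c^2)
 f(c) = sqrt(C1 + c^2)


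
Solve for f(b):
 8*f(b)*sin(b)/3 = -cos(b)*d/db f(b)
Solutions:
 f(b) = C1*cos(b)^(8/3)


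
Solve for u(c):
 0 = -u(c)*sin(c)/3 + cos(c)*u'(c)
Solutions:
 u(c) = C1/cos(c)^(1/3)


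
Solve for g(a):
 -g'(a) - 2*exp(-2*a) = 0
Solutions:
 g(a) = C1 + exp(-2*a)


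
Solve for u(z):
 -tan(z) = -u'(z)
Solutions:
 u(z) = C1 - log(cos(z))


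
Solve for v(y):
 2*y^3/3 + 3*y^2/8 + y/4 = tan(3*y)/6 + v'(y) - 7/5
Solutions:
 v(y) = C1 + y^4/6 + y^3/8 + y^2/8 + 7*y/5 + log(cos(3*y))/18


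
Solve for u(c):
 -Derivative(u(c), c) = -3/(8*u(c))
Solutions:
 u(c) = -sqrt(C1 + 3*c)/2
 u(c) = sqrt(C1 + 3*c)/2


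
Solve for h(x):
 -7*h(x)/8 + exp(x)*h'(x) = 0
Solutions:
 h(x) = C1*exp(-7*exp(-x)/8)


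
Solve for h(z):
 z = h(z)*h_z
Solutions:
 h(z) = -sqrt(C1 + z^2)
 h(z) = sqrt(C1 + z^2)


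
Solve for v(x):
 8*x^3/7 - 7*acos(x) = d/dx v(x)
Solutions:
 v(x) = C1 + 2*x^4/7 - 7*x*acos(x) + 7*sqrt(1 - x^2)


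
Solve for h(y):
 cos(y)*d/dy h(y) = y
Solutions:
 h(y) = C1 + Integral(y/cos(y), y)


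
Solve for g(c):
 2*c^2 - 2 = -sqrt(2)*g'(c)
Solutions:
 g(c) = C1 - sqrt(2)*c^3/3 + sqrt(2)*c


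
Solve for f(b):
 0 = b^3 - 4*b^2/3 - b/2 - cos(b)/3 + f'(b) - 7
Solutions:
 f(b) = C1 - b^4/4 + 4*b^3/9 + b^2/4 + 7*b + sin(b)/3


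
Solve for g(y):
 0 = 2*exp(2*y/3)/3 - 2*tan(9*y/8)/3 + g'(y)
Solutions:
 g(y) = C1 - exp(2*y/3) - 16*log(cos(9*y/8))/27


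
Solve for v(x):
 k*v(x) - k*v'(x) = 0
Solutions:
 v(x) = C1*exp(x)


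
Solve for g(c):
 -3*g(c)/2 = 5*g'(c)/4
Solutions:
 g(c) = C1*exp(-6*c/5)


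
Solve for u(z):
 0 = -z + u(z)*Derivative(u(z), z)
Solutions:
 u(z) = -sqrt(C1 + z^2)
 u(z) = sqrt(C1 + z^2)


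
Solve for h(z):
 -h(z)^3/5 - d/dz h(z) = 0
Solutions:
 h(z) = -sqrt(10)*sqrt(-1/(C1 - z))/2
 h(z) = sqrt(10)*sqrt(-1/(C1 - z))/2


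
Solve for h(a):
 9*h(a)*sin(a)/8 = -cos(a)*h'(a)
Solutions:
 h(a) = C1*cos(a)^(9/8)


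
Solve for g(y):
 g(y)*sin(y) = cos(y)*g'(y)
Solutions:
 g(y) = C1/cos(y)


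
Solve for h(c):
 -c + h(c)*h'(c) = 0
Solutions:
 h(c) = -sqrt(C1 + c^2)
 h(c) = sqrt(C1 + c^2)


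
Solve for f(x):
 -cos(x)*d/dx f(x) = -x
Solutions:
 f(x) = C1 + Integral(x/cos(x), x)


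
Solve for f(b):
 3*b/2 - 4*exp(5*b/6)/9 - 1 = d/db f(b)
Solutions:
 f(b) = C1 + 3*b^2/4 - b - 8*exp(5*b/6)/15


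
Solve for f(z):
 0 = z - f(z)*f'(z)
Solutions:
 f(z) = -sqrt(C1 + z^2)
 f(z) = sqrt(C1 + z^2)


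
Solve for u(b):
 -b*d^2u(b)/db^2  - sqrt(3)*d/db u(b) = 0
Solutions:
 u(b) = C1 + C2*b^(1 - sqrt(3))


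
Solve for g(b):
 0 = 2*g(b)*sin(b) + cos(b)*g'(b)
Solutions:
 g(b) = C1*cos(b)^2


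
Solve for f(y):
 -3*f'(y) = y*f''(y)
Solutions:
 f(y) = C1 + C2/y^2


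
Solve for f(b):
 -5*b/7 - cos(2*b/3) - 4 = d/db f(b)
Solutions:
 f(b) = C1 - 5*b^2/14 - 4*b - 3*sin(2*b/3)/2


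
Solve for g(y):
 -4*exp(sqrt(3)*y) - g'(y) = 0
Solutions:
 g(y) = C1 - 4*sqrt(3)*exp(sqrt(3)*y)/3


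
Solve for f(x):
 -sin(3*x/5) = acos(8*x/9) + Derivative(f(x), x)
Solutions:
 f(x) = C1 - x*acos(8*x/9) + sqrt(81 - 64*x^2)/8 + 5*cos(3*x/5)/3


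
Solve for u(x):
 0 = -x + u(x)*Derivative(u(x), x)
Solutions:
 u(x) = -sqrt(C1 + x^2)
 u(x) = sqrt(C1 + x^2)


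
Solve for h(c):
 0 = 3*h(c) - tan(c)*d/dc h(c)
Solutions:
 h(c) = C1*sin(c)^3


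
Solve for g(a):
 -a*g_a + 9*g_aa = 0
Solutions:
 g(a) = C1 + C2*erfi(sqrt(2)*a/6)


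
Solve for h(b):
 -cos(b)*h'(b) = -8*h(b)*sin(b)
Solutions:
 h(b) = C1/cos(b)^8


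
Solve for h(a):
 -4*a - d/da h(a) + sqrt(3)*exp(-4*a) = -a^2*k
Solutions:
 h(a) = C1 + a^3*k/3 - 2*a^2 - sqrt(3)*exp(-4*a)/4


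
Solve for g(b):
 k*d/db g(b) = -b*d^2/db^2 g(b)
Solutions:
 g(b) = C1 + b^(1 - re(k))*(C2*sin(log(b)*Abs(im(k))) + C3*cos(log(b)*im(k)))


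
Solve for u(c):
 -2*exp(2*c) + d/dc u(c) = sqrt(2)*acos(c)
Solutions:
 u(c) = C1 + sqrt(2)*(c*acos(c) - sqrt(1 - c^2)) + exp(2*c)


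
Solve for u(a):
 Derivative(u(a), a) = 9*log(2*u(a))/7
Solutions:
 -7*Integral(1/(log(_y) + log(2)), (_y, u(a)))/9 = C1 - a


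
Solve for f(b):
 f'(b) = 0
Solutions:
 f(b) = C1


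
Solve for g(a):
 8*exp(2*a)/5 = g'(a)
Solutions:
 g(a) = C1 + 4*exp(2*a)/5


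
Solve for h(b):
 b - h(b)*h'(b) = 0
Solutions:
 h(b) = -sqrt(C1 + b^2)
 h(b) = sqrt(C1 + b^2)


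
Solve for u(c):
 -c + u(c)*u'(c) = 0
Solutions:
 u(c) = -sqrt(C1 + c^2)
 u(c) = sqrt(C1 + c^2)


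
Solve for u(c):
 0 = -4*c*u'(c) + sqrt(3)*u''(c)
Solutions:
 u(c) = C1 + C2*erfi(sqrt(2)*3^(3/4)*c/3)


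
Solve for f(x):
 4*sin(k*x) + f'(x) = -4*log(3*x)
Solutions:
 f(x) = C1 - 4*x*log(x) - 4*x*log(3) + 4*x - 4*Piecewise((-cos(k*x)/k, Ne(k, 0)), (0, True))


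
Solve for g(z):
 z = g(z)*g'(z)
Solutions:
 g(z) = -sqrt(C1 + z^2)
 g(z) = sqrt(C1 + z^2)


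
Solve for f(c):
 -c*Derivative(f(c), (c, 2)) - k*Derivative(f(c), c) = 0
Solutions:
 f(c) = C1 + c^(1 - re(k))*(C2*sin(log(c)*Abs(im(k))) + C3*cos(log(c)*im(k)))


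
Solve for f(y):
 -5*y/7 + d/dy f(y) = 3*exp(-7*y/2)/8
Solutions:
 f(y) = C1 + 5*y^2/14 - 3*exp(-7*y/2)/28


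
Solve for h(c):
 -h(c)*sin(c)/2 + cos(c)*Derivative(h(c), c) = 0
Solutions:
 h(c) = C1/sqrt(cos(c))


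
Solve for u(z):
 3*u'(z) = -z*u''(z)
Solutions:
 u(z) = C1 + C2/z^2


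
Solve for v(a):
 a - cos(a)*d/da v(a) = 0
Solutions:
 v(a) = C1 + Integral(a/cos(a), a)


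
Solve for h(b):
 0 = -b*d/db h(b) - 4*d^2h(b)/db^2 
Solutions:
 h(b) = C1 + C2*erf(sqrt(2)*b/4)


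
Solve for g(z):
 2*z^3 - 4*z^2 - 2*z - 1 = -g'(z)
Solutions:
 g(z) = C1 - z^4/2 + 4*z^3/3 + z^2 + z


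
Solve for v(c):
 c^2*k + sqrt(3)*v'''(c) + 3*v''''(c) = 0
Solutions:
 v(c) = C1 + C2*c + C3*c^2 + C4*exp(-sqrt(3)*c/3) - sqrt(3)*c^5*k/180 + c^4*k/12 - sqrt(3)*c^3*k/3


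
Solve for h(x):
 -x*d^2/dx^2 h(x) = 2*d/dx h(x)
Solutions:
 h(x) = C1 + C2/x


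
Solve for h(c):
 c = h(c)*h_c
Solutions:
 h(c) = -sqrt(C1 + c^2)
 h(c) = sqrt(C1 + c^2)


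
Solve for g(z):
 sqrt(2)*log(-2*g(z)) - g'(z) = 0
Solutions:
 -sqrt(2)*Integral(1/(log(-_y) + log(2)), (_y, g(z)))/2 = C1 - z


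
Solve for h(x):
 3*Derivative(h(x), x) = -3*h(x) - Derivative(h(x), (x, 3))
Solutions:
 h(x) = C1*exp(2^(1/3)*x*(-2/(3 + sqrt(13))^(1/3) + 2^(1/3)*(3 + sqrt(13))^(1/3))/4)*sin(2^(1/3)*sqrt(3)*x*(2/(3 + sqrt(13))^(1/3) + 2^(1/3)*(3 + sqrt(13))^(1/3))/4) + C2*exp(2^(1/3)*x*(-2/(3 + sqrt(13))^(1/3) + 2^(1/3)*(3 + sqrt(13))^(1/3))/4)*cos(2^(1/3)*sqrt(3)*x*(2/(3 + sqrt(13))^(1/3) + 2^(1/3)*(3 + sqrt(13))^(1/3))/4) + C3*exp(2^(1/3)*x*(-2^(1/3)*(3 + sqrt(13))^(1/3)/2 + (3 + sqrt(13))^(-1/3)))


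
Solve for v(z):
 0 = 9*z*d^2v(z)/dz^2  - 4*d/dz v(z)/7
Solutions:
 v(z) = C1 + C2*z^(67/63)


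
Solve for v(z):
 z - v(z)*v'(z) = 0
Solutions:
 v(z) = -sqrt(C1 + z^2)
 v(z) = sqrt(C1 + z^2)


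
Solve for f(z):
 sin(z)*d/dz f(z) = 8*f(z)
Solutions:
 f(z) = C1*(cos(z)^4 - 4*cos(z)^3 + 6*cos(z)^2 - 4*cos(z) + 1)/(cos(z)^4 + 4*cos(z)^3 + 6*cos(z)^2 + 4*cos(z) + 1)


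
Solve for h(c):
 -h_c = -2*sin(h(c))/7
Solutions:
 -2*c/7 + log(cos(h(c)) - 1)/2 - log(cos(h(c)) + 1)/2 = C1


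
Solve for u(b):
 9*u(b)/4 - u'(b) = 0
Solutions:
 u(b) = C1*exp(9*b/4)


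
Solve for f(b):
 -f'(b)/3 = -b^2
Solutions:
 f(b) = C1 + b^3


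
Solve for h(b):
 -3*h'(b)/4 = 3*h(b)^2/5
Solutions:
 h(b) = 5/(C1 + 4*b)


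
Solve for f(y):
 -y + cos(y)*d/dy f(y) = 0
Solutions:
 f(y) = C1 + Integral(y/cos(y), y)


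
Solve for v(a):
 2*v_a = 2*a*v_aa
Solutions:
 v(a) = C1 + C2*a^2


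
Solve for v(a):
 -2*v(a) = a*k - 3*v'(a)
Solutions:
 v(a) = C1*exp(2*a/3) - a*k/2 - 3*k/4


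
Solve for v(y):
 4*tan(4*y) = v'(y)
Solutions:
 v(y) = C1 - log(cos(4*y))


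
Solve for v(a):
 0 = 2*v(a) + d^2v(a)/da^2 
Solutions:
 v(a) = C1*sin(sqrt(2)*a) + C2*cos(sqrt(2)*a)


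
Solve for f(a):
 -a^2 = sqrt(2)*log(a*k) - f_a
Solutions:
 f(a) = C1 + a^3/3 + sqrt(2)*a*log(a*k) - sqrt(2)*a


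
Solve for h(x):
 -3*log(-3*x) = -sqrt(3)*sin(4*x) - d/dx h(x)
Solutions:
 h(x) = C1 + 3*x*log(-x) - 3*x + 3*x*log(3) + sqrt(3)*cos(4*x)/4


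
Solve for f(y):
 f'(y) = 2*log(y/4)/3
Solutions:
 f(y) = C1 + 2*y*log(y)/3 - 4*y*log(2)/3 - 2*y/3


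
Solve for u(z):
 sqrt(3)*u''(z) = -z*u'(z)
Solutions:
 u(z) = C1 + C2*erf(sqrt(2)*3^(3/4)*z/6)


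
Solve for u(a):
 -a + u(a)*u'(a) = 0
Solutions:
 u(a) = -sqrt(C1 + a^2)
 u(a) = sqrt(C1 + a^2)


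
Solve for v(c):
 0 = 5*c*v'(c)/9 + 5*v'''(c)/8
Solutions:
 v(c) = C1 + Integral(C2*airyai(-2*3^(1/3)*c/3) + C3*airybi(-2*3^(1/3)*c/3), c)


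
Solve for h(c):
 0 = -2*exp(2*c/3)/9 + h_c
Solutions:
 h(c) = C1 + exp(2*c/3)/3


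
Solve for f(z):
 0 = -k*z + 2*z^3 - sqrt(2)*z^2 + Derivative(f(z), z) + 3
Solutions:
 f(z) = C1 + k*z^2/2 - z^4/2 + sqrt(2)*z^3/3 - 3*z


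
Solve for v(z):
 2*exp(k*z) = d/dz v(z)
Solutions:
 v(z) = C1 + 2*exp(k*z)/k


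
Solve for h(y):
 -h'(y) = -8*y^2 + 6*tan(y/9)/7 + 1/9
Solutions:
 h(y) = C1 + 8*y^3/3 - y/9 + 54*log(cos(y/9))/7


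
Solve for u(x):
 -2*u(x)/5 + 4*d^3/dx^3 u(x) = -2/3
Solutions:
 u(x) = C3*exp(10^(2/3)*x/10) + (C1*sin(10^(2/3)*sqrt(3)*x/20) + C2*cos(10^(2/3)*sqrt(3)*x/20))*exp(-10^(2/3)*x/20) + 5/3


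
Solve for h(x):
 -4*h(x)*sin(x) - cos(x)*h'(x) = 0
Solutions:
 h(x) = C1*cos(x)^4


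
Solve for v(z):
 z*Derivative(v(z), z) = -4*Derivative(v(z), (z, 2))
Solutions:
 v(z) = C1 + C2*erf(sqrt(2)*z/4)


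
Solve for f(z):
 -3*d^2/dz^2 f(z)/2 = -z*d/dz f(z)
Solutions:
 f(z) = C1 + C2*erfi(sqrt(3)*z/3)


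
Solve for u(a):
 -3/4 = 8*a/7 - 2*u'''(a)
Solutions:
 u(a) = C1 + C2*a + C3*a^2 + a^4/42 + a^3/16


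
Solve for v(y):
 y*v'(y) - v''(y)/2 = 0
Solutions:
 v(y) = C1 + C2*erfi(y)


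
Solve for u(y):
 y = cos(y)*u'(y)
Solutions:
 u(y) = C1 + Integral(y/cos(y), y)


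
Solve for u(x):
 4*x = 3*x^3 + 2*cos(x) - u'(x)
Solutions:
 u(x) = C1 + 3*x^4/4 - 2*x^2 + 2*sin(x)


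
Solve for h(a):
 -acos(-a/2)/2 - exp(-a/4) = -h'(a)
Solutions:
 h(a) = C1 + a*acos(-a/2)/2 + sqrt(4 - a^2)/2 - 4*exp(-a/4)


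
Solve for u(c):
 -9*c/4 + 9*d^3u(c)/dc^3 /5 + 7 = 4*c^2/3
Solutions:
 u(c) = C1 + C2*c + C3*c^2 + c^5/81 + 5*c^4/96 - 35*c^3/54


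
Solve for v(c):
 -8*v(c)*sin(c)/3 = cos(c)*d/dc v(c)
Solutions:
 v(c) = C1*cos(c)^(8/3)


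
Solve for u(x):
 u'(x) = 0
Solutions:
 u(x) = C1


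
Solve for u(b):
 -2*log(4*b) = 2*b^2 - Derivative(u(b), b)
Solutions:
 u(b) = C1 + 2*b^3/3 + 2*b*log(b) - 2*b + b*log(16)


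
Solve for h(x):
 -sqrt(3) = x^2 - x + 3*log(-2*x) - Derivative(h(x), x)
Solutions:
 h(x) = C1 + x^3/3 - x^2/2 + 3*x*log(-x) + x*(-3 + sqrt(3) + 3*log(2))


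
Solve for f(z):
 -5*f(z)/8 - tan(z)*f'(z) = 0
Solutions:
 f(z) = C1/sin(z)^(5/8)


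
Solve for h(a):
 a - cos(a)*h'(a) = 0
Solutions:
 h(a) = C1 + Integral(a/cos(a), a)


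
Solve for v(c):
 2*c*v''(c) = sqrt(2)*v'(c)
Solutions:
 v(c) = C1 + C2*c^(sqrt(2)/2 + 1)


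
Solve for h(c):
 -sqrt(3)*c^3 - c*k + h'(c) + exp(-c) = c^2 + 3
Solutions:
 h(c) = C1 + sqrt(3)*c^4/4 + c^3/3 + c^2*k/2 + 3*c + exp(-c)


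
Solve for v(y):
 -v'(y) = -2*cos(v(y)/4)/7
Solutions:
 -2*y/7 - 2*log(sin(v(y)/4) - 1) + 2*log(sin(v(y)/4) + 1) = C1


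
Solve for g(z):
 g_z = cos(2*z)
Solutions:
 g(z) = C1 + sin(2*z)/2


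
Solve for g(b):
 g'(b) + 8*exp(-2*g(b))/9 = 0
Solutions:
 g(b) = log(-sqrt(C1 - 16*b)) - log(3)
 g(b) = log(C1 - 16*b)/2 - log(3)


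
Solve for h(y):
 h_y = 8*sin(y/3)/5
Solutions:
 h(y) = C1 - 24*cos(y/3)/5


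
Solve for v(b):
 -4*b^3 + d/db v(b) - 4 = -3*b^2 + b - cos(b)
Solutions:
 v(b) = C1 + b^4 - b^3 + b^2/2 + 4*b - sin(b)


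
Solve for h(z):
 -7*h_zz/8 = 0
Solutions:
 h(z) = C1 + C2*z


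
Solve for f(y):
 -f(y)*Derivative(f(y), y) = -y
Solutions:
 f(y) = -sqrt(C1 + y^2)
 f(y) = sqrt(C1 + y^2)


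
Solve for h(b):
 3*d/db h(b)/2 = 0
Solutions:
 h(b) = C1


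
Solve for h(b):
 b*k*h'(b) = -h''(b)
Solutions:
 h(b) = Piecewise((-sqrt(2)*sqrt(pi)*C1*erf(sqrt(2)*b*sqrt(k)/2)/(2*sqrt(k)) - C2, (k > 0) | (k < 0)), (-C1*b - C2, True))


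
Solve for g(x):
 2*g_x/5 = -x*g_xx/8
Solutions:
 g(x) = C1 + C2/x^(11/5)


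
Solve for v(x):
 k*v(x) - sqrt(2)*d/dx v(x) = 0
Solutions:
 v(x) = C1*exp(sqrt(2)*k*x/2)


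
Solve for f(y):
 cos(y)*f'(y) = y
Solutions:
 f(y) = C1 + Integral(y/cos(y), y)


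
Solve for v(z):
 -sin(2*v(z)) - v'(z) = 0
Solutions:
 v(z) = pi - acos((-C1 - exp(4*z))/(C1 - exp(4*z)))/2
 v(z) = acos((-C1 - exp(4*z))/(C1 - exp(4*z)))/2


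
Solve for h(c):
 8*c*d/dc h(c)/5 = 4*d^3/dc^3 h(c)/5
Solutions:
 h(c) = C1 + Integral(C2*airyai(2^(1/3)*c) + C3*airybi(2^(1/3)*c), c)


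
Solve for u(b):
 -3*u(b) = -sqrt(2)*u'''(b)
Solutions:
 u(b) = C3*exp(2^(5/6)*3^(1/3)*b/2) + (C1*sin(6^(5/6)*b/4) + C2*cos(6^(5/6)*b/4))*exp(-2^(5/6)*3^(1/3)*b/4)


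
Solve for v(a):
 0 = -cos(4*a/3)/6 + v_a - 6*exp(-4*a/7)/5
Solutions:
 v(a) = C1 + sin(4*a/3)/8 - 21*exp(-4*a/7)/10


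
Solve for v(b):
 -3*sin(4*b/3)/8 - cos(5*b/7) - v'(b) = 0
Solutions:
 v(b) = C1 - 7*sin(5*b/7)/5 + 9*cos(4*b/3)/32


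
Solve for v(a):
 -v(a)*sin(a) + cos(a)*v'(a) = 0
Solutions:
 v(a) = C1/cos(a)
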